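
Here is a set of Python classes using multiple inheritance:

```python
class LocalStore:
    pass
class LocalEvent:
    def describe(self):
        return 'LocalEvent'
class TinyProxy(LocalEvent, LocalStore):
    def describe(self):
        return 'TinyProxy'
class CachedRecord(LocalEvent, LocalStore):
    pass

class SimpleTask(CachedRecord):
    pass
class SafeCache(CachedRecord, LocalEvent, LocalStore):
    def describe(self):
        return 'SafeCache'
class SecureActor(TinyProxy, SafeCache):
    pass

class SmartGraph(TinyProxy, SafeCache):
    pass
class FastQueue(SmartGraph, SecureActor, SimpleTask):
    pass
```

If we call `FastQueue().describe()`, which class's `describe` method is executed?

TinyProxy

L[FastQueue] = FastQueue + merge(L[SmartGraph], L[SecureActor], L[SimpleTask], [SmartGraph SecureActor SimpleTask])
  take SmartGraph:  [SmartGraph TinyProxy SafeCache CachedRecord LocalEvent LocalStore object] + [SecureActor TinyProxy SafeCache CachedRecord LocalEvent LocalStore object] + [SimpleTask CachedRecord LocalEvent LocalStore object] + [SmartGraph SecureActor SimpleTask]
  take SecureActor:  [TinyProxy SafeCache CachedRecord LocalEvent LocalStore object] + [SecureActor TinyProxy SafeCache CachedRecord LocalEvent LocalStore object] + [SimpleTask CachedRecord LocalEvent LocalStore object] + [SecureActor SimpleTask]
  take TinyProxy:  [TinyProxy SafeCache CachedRecord LocalEvent LocalStore object] + [TinyProxy SafeCache CachedRecord LocalEvent LocalStore object] + [SimpleTask CachedRecord LocalEvent LocalStore object] + [SimpleTask]
  take SafeCache:  [SafeCache CachedRecord LocalEvent LocalStore object] + [SafeCache CachedRecord LocalEvent LocalStore object] + [SimpleTask CachedRecord LocalEvent LocalStore object] + [SimpleTask]
  take SimpleTask:  [CachedRecord LocalEvent LocalStore object] + [CachedRecord LocalEvent LocalStore object] + [SimpleTask CachedRecord LocalEvent LocalStore object] + [SimpleTask]
  take CachedRecord:  [CachedRecord LocalEvent LocalStore object] + [CachedRecord LocalEvent LocalStore object] + [CachedRecord LocalEvent LocalStore object]
  take LocalEvent:  [LocalEvent LocalStore object] + [LocalEvent LocalStore object] + [LocalEvent LocalStore object]
  take LocalStore:  [LocalStore object] + [LocalStore object] + [LocalStore object]
  take object:  [object] + [object] + [object]
MRO: FastQueue SmartGraph SecureActor TinyProxy SafeCache SimpleTask CachedRecord LocalEvent LocalStore object
describe is defined in: LocalEvent, SafeCache, TinyProxy. First along the MRO is TinyProxy.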